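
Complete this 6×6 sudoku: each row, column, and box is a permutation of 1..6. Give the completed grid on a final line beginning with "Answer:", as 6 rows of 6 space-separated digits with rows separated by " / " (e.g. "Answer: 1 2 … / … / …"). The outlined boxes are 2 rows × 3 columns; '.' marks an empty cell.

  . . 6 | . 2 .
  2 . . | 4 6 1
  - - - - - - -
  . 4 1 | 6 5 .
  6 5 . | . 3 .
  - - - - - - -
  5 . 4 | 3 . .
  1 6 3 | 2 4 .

Step 1. [r1c6∈{3,5}] 3 has one home in col 6: r1c6. So r1c6=3.
Step 2. [r3c6∈{2}] r3c6's peers cover all but 2. So r3c6=2.
Step 3. [r2c3∈{5}] only 5 remains possible at r2c3 ⇒ r2c3=5.
Step 4. [r2c2∈{3}] r2c2 is down to just 3 ⇒ r2c2=3.
Step 5. [r1c1∈{4}] r1c1 has the single candidate 4 ⇒ r1c1=4.
Step 6. [r5c6∈{6}] r5c6 has the single candidate 6, so r5c6=6.
Step 7. [r6c6∈{5}] nothing but 5 survives at r6c6. So r6c6=5.
Step 8. [r1c4∈{5}] nothing but 5 survives at r1c4 ⇒ r1c4=5.
Step 9. [r3c1∈{3}] r3c1's peers cover all but 3 ⇒ r3c1=3.
Step 10. [r1c2∈{1}] only 1 remains possible at r1c2 ⇒ r1c2=1.
Step 11. [r4c6∈{4}] nothing but 4 survives at r4c6, so r4c6=4.
Step 12. [r4c3∈{2}] r4c3 is down to just 2 ⇒ r4c3=2.
Step 13. [r5c5∈{1}] r5c5 is down to just 1. So r5c5=1.
Step 14. [r4c4∈{1}] r4c4 has the single candidate 1. So r4c4=1.
Step 15. [r5c2∈{2}] nothing but 2 survives at r5c2. So r5c2=2.

Answer: 4 1 6 5 2 3 / 2 3 5 4 6 1 / 3 4 1 6 5 2 / 6 5 2 1 3 4 / 5 2 4 3 1 6 / 1 6 3 2 4 5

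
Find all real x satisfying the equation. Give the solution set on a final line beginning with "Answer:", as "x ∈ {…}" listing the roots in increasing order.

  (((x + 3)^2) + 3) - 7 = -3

Step 1. [(((x + 3)^2) + 3) - 7 = -3] the outer -7 inverts by adding 7. So sub: ((x + 3)^2) + 3 = 4.
Step 2. [((x + 3)^2) + 3 = 4] the outer +3 inverts by subtracting 3. So sub: (x + 3)^2 = 1.
Step 3. [(x + 3)^2 = 1] 1 ≥ 0, LHS is (·)² — take ±√, so sqrt: x + 3 = 1 or -1.
Step 4. [x + 3 = 1 or -1] subtract 3: x sits inside (… + 3), so sub: x = -2 or -4.

Answer: x ∈ {-4, -2}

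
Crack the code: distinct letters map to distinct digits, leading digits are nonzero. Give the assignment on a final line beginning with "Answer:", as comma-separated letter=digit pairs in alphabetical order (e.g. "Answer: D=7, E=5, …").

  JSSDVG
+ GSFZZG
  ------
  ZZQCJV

Step 1. [col 1: G + G ≡ V (mod 10)] several values work for G in column 1 (G + G ≡ V (mod 10), carry-in 0); try G=3, so G=3.
Step 2. [col 1: G + G ≡ V (mod 10)] column 1 reads G+G+carry(0)=V with G=3; with digits 3 already taken and all letters distinct, the only value for V is 6, so V=6.
Step 3. [col 2: V + Z ≡ J (mod 10)] column 2 (V + Z ≡ J (mod 10), carry-in 0) doesn't pin J yet; pick J=1 and continue, so J=1.
Step 4. [col 2: V + Z ≡ J (mod 10)] in column 2 we have V+Z≡J with carry-in 0; given V=6, J=1 and digits 1,3,6 already taken and all letters distinct, that pins Z to 5, so Z=5.
Step 5. [col 3: D + Z ≡ C (mod 10)] C=4 is one option consistent with column 3 (D + Z ≡ C (mod 10), carry-in 1) — take it ⇒ C=4.
Step 6. [col 3: D + Z ≡ C (mod 10)] column 3: given Z=5, C=4, carry-in 1, and digits 1,3,4,5,6 already taken and all letters distinct, D+Z≡C (mod 10) forces D=8, so D=8.
Step 7. [col 4: S + F ≡ Q (mod 10)] in column 4 we have S+F≡Q with carry-in 1; given nothing yet and digits 1,3,4,5,6,8 already taken and all letters distinct, that pins Q to 0 ⇒ Q=0.
Step 8. [col 4: S + F ≡ Q (mod 10)] column 4 (S + F ≡ Q (mod 10), carry-in 1) doesn't pin F yet; pick F=2 and continue, so F=2.
Step 9. [col 4: S + F ≡ Q (mod 10)] column 4 reads S+F+carry(1)=Q with F=2, Q=0; with digits 0,1,2,3,4,5,6,8 already taken and all letters distinct, the only value for S is 7, so S=7.

Answer: C=4, D=8, F=2, G=3, J=1, Q=0, S=7, V=6, Z=5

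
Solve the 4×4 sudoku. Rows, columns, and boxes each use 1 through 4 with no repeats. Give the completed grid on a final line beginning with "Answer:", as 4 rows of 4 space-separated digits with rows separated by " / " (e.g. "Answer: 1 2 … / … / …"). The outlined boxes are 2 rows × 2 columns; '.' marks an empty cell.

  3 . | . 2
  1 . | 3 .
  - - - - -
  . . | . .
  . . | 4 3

Step 1. [r4c1∈{2}] nothing but 2 survives at r4c1, so r4c1=2.
Step 2. [r1c2∈{4}] nothing but 4 survives at r1c2. So r1c2=4.
Step 3. [r3c4∈{1}] only 1 remains possible at r3c4. So r3c4=1.
Step 4. [r4c2∈{1}] r4c2's peers cover all but 1. So r4c2=1.
Step 5. [r2c4∈{4}] r2c4 has the single candidate 4 ⇒ r2c4=4.
Step 6. [r3c1∈{4}] r3c1's peers cover all but 4 ⇒ r3c1=4.
Step 7. [r2c2∈{2}] r2c2 is down to just 2. So r2c2=2.
Step 8. [r3c3∈{2}] r3c3 has the single candidate 2. So r3c3=2.
Step 9. [r3c2∈{3}] r3c2 is down to just 3 ⇒ r3c2=3.
Step 10. [r1c3∈{1}] r1c3 is down to just 1 ⇒ r1c3=1.

Answer: 3 4 1 2 / 1 2 3 4 / 4 3 2 1 / 2 1 4 3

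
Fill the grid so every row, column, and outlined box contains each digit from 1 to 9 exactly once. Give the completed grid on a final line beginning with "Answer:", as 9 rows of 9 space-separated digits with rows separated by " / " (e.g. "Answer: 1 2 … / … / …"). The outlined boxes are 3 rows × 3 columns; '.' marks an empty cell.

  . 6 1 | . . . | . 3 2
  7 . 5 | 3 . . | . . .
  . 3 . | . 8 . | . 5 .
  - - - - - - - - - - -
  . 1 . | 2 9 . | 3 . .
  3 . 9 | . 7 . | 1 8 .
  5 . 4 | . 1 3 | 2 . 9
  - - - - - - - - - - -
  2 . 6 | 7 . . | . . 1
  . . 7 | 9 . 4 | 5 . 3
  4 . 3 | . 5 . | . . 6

Step 1. [r2c2∈{2,4,8,9}] col 2 places 4 nowhere but r2c2. So r2c2=4.
Step 2. [r7c6∈{8}] only 8 remains possible at r7c6 ⇒ r7c6=8.
Step 3. [r9c7∈{7,8,9}] box 9 places 8 nowhere but r9c7, so r9c7=8.
Step 4. [r5c4∈{4,5,6}] across box 5, 4 lands solely at r5c4, so r5c4=4.
Step 5. [r5c6∈{5,6}] r5c6 is the only open cell in row 5 admitting 6, so r5c6=6.
Step 6. [r9c8∈{2,7,9}] r9c8 is the only open cell in row 9 admitting 7 ⇒ r9c8=7.
Step 7. [r9c6∈{1,2}] r9c6 is the only open cell in row 9 admitting 2 ⇒ r9c6=2.
Step 8. [r3c4∈{1,6}] in col 4, 6 fits only at r3c4, so r3c4=6.
Step 9. [r3c1∈{9}] r3c1 has the single candidate 9 ⇒ r3c1=9.
Step 10. [r2c8∈{1,6,9}] in col 8, 1 fits only at r2c8 ⇒ r2c8=1.
Step 11. [r7c8∈{4,9}] across col 8, 9 lands solely at r7c8 ⇒ r7c8=9.
Step 12. [r4c9∈{4,5,7}] row 4 places 7 nowhere but r4c9 ⇒ r4c9=7.
Step 13. [r8c2∈{8}] only 8 remains possible at r8c2, so r8c2=8.
Step 14. [r4c1∈{6,8}] 6 has one home in col 1: r4c1 ⇒ r4c1=6.
Step 15. [r3c9∈{4}] only 4 remains possible at r3c9. So r3c9=4.
Step 16. [r3c7∈{7}] only 7 remains possible at r3c7, so r3c7=7.
Step 17. [r2c6∈{9}] r2c6 has the single candidate 9. So r2c6=9.
Step 18. [r4c6∈{5}] r4c6 has the single candidate 5 ⇒ r4c6=5.
Step 19. [r6c8∈{6}] only 6 remains possible at r6c8, so r6c8=6.
Step 20. [r8c5∈{6}] nothing but 6 survives at r8c5, so r8c5=6.
Step 21. [r6c2∈{7}] only 7 remains possible at r6c2. So r6c2=7.
Step 22. [r1c4∈{5}] r1c4 is down to just 5 ⇒ r1c4=5.
Step 23. [r9c4∈{1}] r9c4's peers cover all but 1. So r9c4=1.
Step 24. [r1c5∈{4}] r1c5 is down to just 4, so r1c5=4.
Step 25. [r7c2∈{5}] only 5 remains possible at r7c2, so r7c2=5.
Step 26. [r2c7∈{6}] r2c7's peers cover all but 6. So r2c7=6.
Step 27. [r8c8∈{2}] r8c8 is down to just 2. So r8c8=2.
Step 28. [r5c2∈{2}] r5c2's peers cover all but 2, so r5c2=2.
Step 29. [r1c6∈{7}] only 7 remains possible at r1c6, so r1c6=7.
Step 30. [r7c7∈{4}] r7c7 is down to just 4 ⇒ r7c7=4.
Step 31. [r8c1∈{1}] nothing but 1 survives at r8c1, so r8c1=1.
Step 32. [r7c5∈{3}] r7c5 has the single candidate 3 ⇒ r7c5=3.
Step 33. [r3c3∈{2}] r3c3 has the single candidate 2 ⇒ r3c3=2.
Step 34. [r2c9∈{8}] r2c9 has the single candidate 8 ⇒ r2c9=8.
Step 35. [r4c3∈{8}] r4c3 is down to just 8 ⇒ r4c3=8.
Step 36. [r4c8∈{4}] r4c8 is down to just 4, so r4c8=4.
Step 37. [r9c2∈{9}] r9c2's peers cover all but 9, so r9c2=9.
Step 38. [r2c5∈{2}] r2c5's peers cover all but 2, so r2c5=2.
Step 39. [r3c6∈{1}] r3c6 has the single candidate 1, so r3c6=1.
Step 40. [r1c1∈{8}] r1c1 is down to just 8. So r1c1=8.
Step 41. [r6c4∈{8}] only 8 remains possible at r6c4 ⇒ r6c4=8.
Step 42. [r1c7∈{9}] nothing but 9 survives at r1c7. So r1c7=9.
Step 43. [r5c9∈{5}] only 5 remains possible at r5c9 ⇒ r5c9=5.

Answer: 8 6 1 5 4 7 9 3 2 / 7 4 5 3 2 9 6 1 8 / 9 3 2 6 8 1 7 5 4 / 6 1 8 2 9 5 3 4 7 / 3 2 9 4 7 6 1 8 5 / 5 7 4 8 1 3 2 6 9 / 2 5 6 7 3 8 4 9 1 / 1 8 7 9 6 4 5 2 3 / 4 9 3 1 5 2 8 7 6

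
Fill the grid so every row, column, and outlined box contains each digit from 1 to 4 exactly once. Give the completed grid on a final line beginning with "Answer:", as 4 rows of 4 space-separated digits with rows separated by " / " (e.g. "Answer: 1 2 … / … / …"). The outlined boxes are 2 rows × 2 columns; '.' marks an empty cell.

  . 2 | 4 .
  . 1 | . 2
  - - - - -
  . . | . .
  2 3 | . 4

Step 1. [r3c1∈{1,4}] r3c1 is the only open cell in col 1 admitting 1. So r3c1=1.
Step 2. [r2c3∈{3}] r2c3 has the single candidate 3 ⇒ r2c3=3.
Step 3. [r3c3∈{2}] only 2 remains possible at r3c3. So r3c3=2.
Step 4. [r2c1∈{4}] r2c1 is down to just 4. So r2c1=4.
Step 5. [r3c4∈{3}] r3c4's peers cover all but 3, so r3c4=3.
Step 6. [r4c3∈{1}] r4c3 has the single candidate 1, so r4c3=1.
Step 7. [r3c2∈{4}] r3c2 has the single candidate 4. So r3c2=4.
Step 8. [r1c1∈{3}] r1c1 is down to just 3. So r1c1=3.
Step 9. [r1c4∈{1}] r1c4's peers cover all but 1. So r1c4=1.

Answer: 3 2 4 1 / 4 1 3 2 / 1 4 2 3 / 2 3 1 4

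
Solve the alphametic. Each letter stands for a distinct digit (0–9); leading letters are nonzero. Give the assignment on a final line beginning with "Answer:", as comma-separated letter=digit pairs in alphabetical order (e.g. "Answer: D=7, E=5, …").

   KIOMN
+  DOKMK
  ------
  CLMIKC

Step 1. [col 1: N + K ≡ C (mod 10)] C=1 is one option consistent with column 1 (N + K ≡ C (mod 10), carry-in 0) — take it, so C=1.
Step 2. [col 1: N + K ≡ C (mod 10)] several values work for K in column 1 (N + K ≡ C (mod 10), carry-in 0); try K=5, so K=5.
Step 3. [col 1: N + K ≡ C (mod 10)] from column 1 (K=5, C=1, carry-in 0, digits 1,5 already taken and all letters distinct): N must equal 6, so N=6.
Step 4. [col 2: M + M ≡ K (mod 10)] M=2 is one option consistent with column 2 (M + M ≡ K (mod 10), carry-in 1) — take it, so M=2.
Step 5. [col 3: O + K ≡ I (mod 10)] column 3 (O + K ≡ I (mod 10), carry-in 0) doesn't pin O yet; pick O=8 and continue ⇒ O=8.
Step 6. [col 3: O + K ≡ I (mod 10)] column 3: given O=8, K=5, carry-in 0, and digits 1,2,5,6,8 already taken and all letters distinct, O+K≡I (mod 10) forces I=3. So I=3.
Step 7. [col 5: K + D ≡ L (mod 10)] in column 5 we have K+D≡L with carry-in 1; given K=5 and digits 1,2,3,5,6,8 already taken and all letters distinct, that pins L to 0, so L=0.
Step 8. [col 5: K + D ≡ L (mod 10)] in column 5 we have K+D≡L with carry-in 1; given K=5, L=0 and digits 0,1,2,3,5,6,8 already taken and all letters distinct, that pins D to 4. So D=4.

Answer: C=1, D=4, I=3, K=5, L=0, M=2, N=6, O=8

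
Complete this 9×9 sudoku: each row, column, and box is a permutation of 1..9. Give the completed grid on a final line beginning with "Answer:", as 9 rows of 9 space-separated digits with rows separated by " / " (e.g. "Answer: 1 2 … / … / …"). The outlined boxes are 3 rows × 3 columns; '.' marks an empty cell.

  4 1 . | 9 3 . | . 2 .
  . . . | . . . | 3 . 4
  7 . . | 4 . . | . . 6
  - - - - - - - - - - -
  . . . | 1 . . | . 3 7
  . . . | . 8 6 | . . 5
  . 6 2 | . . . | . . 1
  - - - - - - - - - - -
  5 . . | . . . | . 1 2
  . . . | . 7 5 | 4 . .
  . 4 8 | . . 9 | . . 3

Step 1. [r8c9∈{8,9}] col 9 places 9 nowhere but r8c9. So r8c9=9.
Step 2. [r4c7∈{2,6,8,9}] across row 4, 6 lands solely at r4c7 ⇒ r4c7=6.
Step 3. [r9c5∈{1,2,6}] across box 8, 1 lands solely at r9c5 ⇒ r9c5=1.
Step 4. [r1c9∈{8}] r1c9 is down to just 8. So r1c9=8.
Step 5. [r1c3∈{5,6}] r1c3 is the only open cell in row 1 admitting 6, so r1c3=6.
Step 6. [r1c7∈{5,7}] r1c7 is the only open cell in row 1 admitting 5. So r1c7=5.
Step 7. [r3c8∈{9}] nothing but 9 survives at r3c8, so r3c8=9.
Step 8. [r2c6∈{1,2,7,8}] r2c6 is the only open cell in row 2 admitting 1, so r2c6=1.
Step 9. [r9c7∈{7}] nothing but 7 survives at r9c7, so r9c7=7.
Step 10. [r7c7∈{8}] r7c7's peers cover all but 8 ⇒ r7c7=8.
Step 11. [r8c4∈{2,3,6,8}] across row 8, 8 lands solely at r8c4 ⇒ r8c4=8.
Step 12. [r9c4∈{2,6}] across box 8, 2 lands solely at r9c4. So r9c4=2.
Step 13. [r6c7∈{9}] r6c7 is down to just 9. So r6c7=9.
Step 14. [r4c5∈{2,4,5,9}] r4c5 is the only open cell in col 5 admitting 9, so r4c5=9.
Step 15. [r4c1∈{8}] r4c1's peers cover all but 8, so r4c1=8.
Step 16. [r6c1∈{3}] nothing but 3 survives at r6c1, so r6c1=3.
Step 17. [r2c2∈{2,5,8,9}] row 2 places 8 nowhere but r2c2 ⇒ r2c2=8.
Step 18. [r7c6∈{3,4}] across col 6, 3 lands solely at r7c6. So r7c6=3.
Step 19. [r7c4∈{6}] nothing but 6 survives at r7c4, so r7c4=6.
Step 20. [r4c2∈{5}] nothing but 5 survives at r4c2. So r4c2=5.
Step 21. [r9c1∈{6}] r9c1 has the single candidate 6, so r9c1=6.
Step 22. [r1c6∈{7}] r1c6 is down to just 7 ⇒ r1c6=7.
Step 23. [r2c4∈{5}] r2c4 has the single candidate 5 ⇒ r2c4=5.
Step 24. [r6c6∈{4}] r6c6 has the single candidate 4, so r6c6=4.
Step 25. [r2c3∈{9}] r2c3 is down to just 9. So r2c3=9.
Step 26. [r2c1∈{2}] nothing but 2 survives at r2c1, so r2c1=2.
Step 27. [r7c2∈{7,9}] across row 7, 9 lands solely at r7c2 ⇒ r7c2=9.
Step 28. [r3c2∈{3}] r3c2 has the single candidate 3. So r3c2=3.
Step 29. [r5c2∈{7}] r5c2 has the single candidate 7, so r5c2=7.
Step 30. [r8c1∈{1}] r8c1 is down to just 1, so r8c1=1.
Step 31. [r5c8∈{4}] r5c8 has the single candidate 4. So r5c8=4.
Step 32. [r3c6∈{2,8}] 8 has one home in row 3: r3c6, so r3c6=8.
Step 33. [r4c6∈{2}] r4c6's peers cover all but 2. So r4c6=2.
Step 34. [r3c5∈{2}] r3c5 has the single candidate 2. So r3c5=2.
Step 35. [r7c3∈{7}] r7c3 has the single candidate 7. So r7c3=7.
Step 36. [r4c3∈{4}] only 4 remains possible at r4c3, so r4c3=4.
Step 37. [r2c5∈{6}] nothing but 6 survives at r2c5 ⇒ r2c5=6.
Step 38. [r5c7∈{2}] r5c7 is down to just 2. So r5c7=2.
Step 39. [r6c8∈{8}] nothing but 8 survives at r6c8. So r6c8=8.
Step 40. [r3c7∈{1}] nothing but 1 survives at r3c7. So r3c7=1.
Step 41. [r8c8∈{6}] only 6 remains possible at r8c8 ⇒ r8c8=6.
Step 42. [r5c3∈{1}] only 1 remains possible at r5c3 ⇒ r5c3=1.
Step 43. [r9c8∈{5}] r9c8 is down to just 5 ⇒ r9c8=5.
Step 44. [r7c5∈{4}] only 4 remains possible at r7c5. So r7c5=4.
Step 45. [r6c5∈{5}] nothing but 5 survives at r6c5. So r6c5=5.
Step 46. [r2c8∈{7}] only 7 remains possible at r2c8, so r2c8=7.
Step 47. [r5c4∈{3}] r5c4 has the single candidate 3 ⇒ r5c4=3.
Step 48. [r3c3∈{5}] only 5 remains possible at r3c3, so r3c3=5.
Step 49. [r8c2∈{2}] r8c2's peers cover all but 2 ⇒ r8c2=2.
Step 50. [r8c3∈{3}] r8c3 has the single candidate 3 ⇒ r8c3=3.
Step 51. [r5c1∈{9}] only 9 remains possible at r5c1. So r5c1=9.
Step 52. [r6c4∈{7}] nothing but 7 survives at r6c4. So r6c4=7.

Answer: 4 1 6 9 3 7 5 2 8 / 2 8 9 5 6 1 3 7 4 / 7 3 5 4 2 8 1 9 6 / 8 5 4 1 9 2 6 3 7 / 9 7 1 3 8 6 2 4 5 / 3 6 2 7 5 4 9 8 1 / 5 9 7 6 4 3 8 1 2 / 1 2 3 8 7 5 4 6 9 / 6 4 8 2 1 9 7 5 3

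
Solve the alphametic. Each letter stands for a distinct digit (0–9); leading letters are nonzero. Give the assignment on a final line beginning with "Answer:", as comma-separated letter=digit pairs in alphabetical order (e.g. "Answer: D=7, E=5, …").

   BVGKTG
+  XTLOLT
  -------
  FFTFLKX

Step 1. [col 1: G + T ≡ X (mod 10)] several values work for G in column 1 (G + T ≡ X (mod 10), carry-in 0); try G=7, so G=7.
Step 2. [col 1: G + T ≡ X (mod 10)] column 1 (G + T ≡ X (mod 10), carry-in 0) doesn't pin X yet; pick X=2 and continue ⇒ X=2.
Step 3. [F] the sum has 7 digits but both addends have 6; that extra leading digit F is the final carry, namely 1, so F=1.
Step 4. [col 1: G + T ≡ X (mod 10)] in column 1 we have G+T≡X with carry-in 0; given G=7, X=2 and digits 1,2,7 already taken and all letters distinct, that pins T to 5, so T=5.
Step 5. [col 2: T + L ≡ K (mod 10)] several values work for K in column 2 (T + L ≡ K (mod 10), carry-in 1); try K=0 ⇒ K=0.
Step 6. [col 2: T + L ≡ K (mod 10)] column 2 reads T+L+carry(1)=K with T=5, K=0; with digits 0,1,2,5,7 already taken and all letters distinct, the only value for L is 4, so L=4.
Step 7. [col 3: K + O ≡ L (mod 10)] from column 3 (K=0, L=4, carry-in 1, digits 0,1,2,4,5,7 already taken and all letters distinct): O must equal 3. So O=3.
Step 8. [col 5: V + T ≡ T (mod 10)] column 5: given T=5, carry-in 1, and digits 0,1,2,3,4,5,7 already taken and all letters distinct, V+T≡T (mod 10) forces V=9, so V=9.
Step 9. [col 6: B + X ≡ F (mod 10)] column 6: given X=2, F=1, carry-in 1, and digits 0,1,2,3,4,5,7,9 already taken and all letters distinct, B+X≡F (mod 10) forces B=8 ⇒ B=8.

Answer: B=8, F=1, G=7, K=0, L=4, O=3, T=5, V=9, X=2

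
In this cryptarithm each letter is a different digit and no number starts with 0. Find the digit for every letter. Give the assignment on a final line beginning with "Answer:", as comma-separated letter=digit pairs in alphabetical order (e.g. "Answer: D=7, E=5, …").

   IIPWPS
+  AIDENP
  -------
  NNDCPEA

Step 1. [col 1: S + P ≡ A (mod 10)] column 1 (S + P ≡ A (mod 10), carry-in 0) doesn't pin A yet; pick A=3 and continue, so A=3.
Step 2. [col 1: S + P ≡ A (mod 10)] S=9 is one option consistent with column 1 (S + P ≡ A (mod 10), carry-in 0) — take it. So S=9.
Step 3. [N] adding two 6-digit numbers gives at most 6+1 digits, and here it does — N is that final carry and must be 1, so N=1.
Step 4. [col 1: S + P ≡ A (mod 10)] from column 1 (S=9, A=3, carry-in 0, digits 1,3,9 already taken and all letters distinct): P must equal 4 ⇒ P=4.
Step 5. [col 2: P + N ≡ E (mod 10)] from column 2 (P=4, N=1, carry-in 1, digits 1,3,4,9 already taken and all letters distinct): E must equal 6. So E=6.
Step 6. [col 3: W + E ≡ P (mod 10)] in column 3 we have W+E≡P with carry-in 0; given E=6, P=4 and digits 1,3,4,6,9 already taken and all letters distinct, that pins W to 8 ⇒ W=8.
Step 7. [col 4: P + D ≡ C (mod 10)] several values work for D in column 4 (P + D ≡ C (mod 10), carry-in 1); try D=5 ⇒ D=5.
Step 8. [col 4: P + D ≡ C (mod 10)] column 4 reads P+D+carry(1)=C with P=4, D=5; with digits 1,3,4,5,6,8,9 already taken and all letters distinct, the only value for C is 0, so C=0.
Step 9. [col 5: I + I ≡ D (mod 10)] I=7 is one option consistent with column 5 (I + I ≡ D (mod 10), carry-in 1) — take it. So I=7.

Answer: A=3, C=0, D=5, E=6, I=7, N=1, P=4, S=9, W=8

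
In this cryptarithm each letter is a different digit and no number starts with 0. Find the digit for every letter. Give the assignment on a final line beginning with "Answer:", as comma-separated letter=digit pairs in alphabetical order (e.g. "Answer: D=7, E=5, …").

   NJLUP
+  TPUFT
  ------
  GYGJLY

Step 1. [col 1: P + T ≡ Y (mod 10)] column 1 (P + T ≡ Y (mod 10), carry-in 0) doesn't pin Y yet; pick Y=4 and continue, so Y=4.
Step 2. [col 1: P + T ≡ Y (mod 10)] no forcing yet in column 1 (carry-in 0); T=6 is free and consistent — try it ⇒ T=6.
Step 3. [G] G is the leading digit of a 6-digit sum of two 5-digit numbers; the final carry is exactly 1. So G=1.
Step 4. [col 1: P + T ≡ Y (mod 10)] column 1 reads P+T+carry(0)=Y with T=6, Y=4; with digits 1,4,6 already taken and all letters distinct, the only value for P is 8, so P=8.
Step 5. [col 2: U + F ≡ L (mod 10)] several values work for L in column 2 (U + F ≡ L (mod 10), carry-in 1); try L=9, so L=9.
Step 6. [col 2: U + F ≡ L (mod 10)] U=3 is one option consistent with column 2 (U + F ≡ L (mod 10), carry-in 1) — take it, so U=3.
Step 7. [col 2: U + F ≡ L (mod 10)] in column 2 we have U+F≡L with carry-in 1; given U=3, L=9 and digits 1,3,4,6,8,9 already taken and all letters distinct, that pins F to 5. So F=5.
Step 8. [col 3: L + U ≡ J (mod 10)] from column 3 (L=9, U=3, carry-in 0, digits 1,3,4,5,6,8,9 already taken and all letters distinct): J must equal 2 ⇒ J=2.
Step 9. [col 5: N + T ≡ Y (mod 10)] from column 5 (T=6, Y=4, carry-in 1, digits 1,2,3,4,5,6,8,9 already taken and all letters distinct): N must equal 7 ⇒ N=7.

Answer: F=5, G=1, J=2, L=9, N=7, P=8, T=6, U=3, Y=4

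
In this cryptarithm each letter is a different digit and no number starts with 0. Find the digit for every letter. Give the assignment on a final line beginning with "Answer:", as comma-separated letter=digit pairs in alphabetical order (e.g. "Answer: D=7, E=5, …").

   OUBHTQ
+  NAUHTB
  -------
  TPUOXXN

Step 1. [col 1: Q + B ≡ N (mod 10)] column 1 (Q + B ≡ N (mod 10), carry-in 0) doesn't pin B yet; pick B=4 and continue, so B=4.
Step 2. [col 1: Q + B ≡ N (mod 10)] no forcing yet in column 1 (carry-in 0); Q=5 is free and consistent — try it, so Q=5.
Step 3. [col 1: Q + B ≡ N (mod 10)] column 1 reads Q+B+carry(0)=N with Q=5, B=4; with digits 4,5 already taken and all letters distinct, the only value for N is 9, so N=9.
Step 4. [col 2: T + T ≡ X (mod 10)] column 2 (T + T ≡ X (mod 10), carry-in 0) doesn't pin T yet; pick T=1 and continue, so T=1.
Step 5. [col 2: T + T ≡ X (mod 10)] column 2: given T=1, carry-in 0, and digits 1,4,5,9 already taken and all letters distinct, T+T≡X (mod 10) forces X=2, so X=2.
Step 6. [col 3: H + H ≡ X (mod 10)] in column 3 we have H+H≡X with carry-in 0; given X=2 and digits 1,2,4,5,9 already taken and all letters distinct, that pins H to 6. So H=6.
Step 7. [col 4: B + U ≡ O (mod 10)] U=3 is one option consistent with column 4 (B + U ≡ O (mod 10), carry-in 1) — take it ⇒ U=3.
Step 8. [col 4: B + U ≡ O (mod 10)] from column 4 (B=4, U=3, carry-in 1, digits 1,2,3,4,5,6,9 already taken and all letters distinct): O must equal 8, so O=8.
Step 9. [col 5: U + A ≡ U (mod 10)] from column 5 (U=3, carry-in 0, digits 1,2,3,4,5,6,8,9 already taken and all letters distinct): A must equal 0, so A=0.
Step 10. [col 6: O + N ≡ P (mod 10)] column 6: given O=8, N=9, carry-in 0, and digits 0,1,2,3,4,5,6,8,9 already taken and all letters distinct, O+N≡P (mod 10) forces P=7. So P=7.

Answer: A=0, B=4, H=6, N=9, O=8, P=7, Q=5, T=1, U=3, X=2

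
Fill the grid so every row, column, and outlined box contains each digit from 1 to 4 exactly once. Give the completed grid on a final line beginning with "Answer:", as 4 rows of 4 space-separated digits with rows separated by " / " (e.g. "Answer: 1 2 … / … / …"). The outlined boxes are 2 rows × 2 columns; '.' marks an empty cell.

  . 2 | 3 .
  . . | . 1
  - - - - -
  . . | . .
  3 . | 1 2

Step 1. [r3c3∈{4}] r3c3 has the single candidate 4, so r3c3=4.
Step 2. [r1c1∈{1,4}] r1c1 is the only open cell in row 1 admitting 1. So r1c1=1.
Step 3. [r4c2∈{4}] nothing but 4 survives at r4c2, so r4c2=4.
Step 4. [r3c1∈{2}] only 2 remains possible at r3c1, so r3c1=2.
Step 5. [r2c2∈{3}] only 3 remains possible at r2c2. So r2c2=3.
Step 6. [r2c3∈{2}] nothing but 2 survives at r2c3 ⇒ r2c3=2.
Step 7. [r1c4∈{4}] r1c4's peers cover all but 4 ⇒ r1c4=4.
Step 8. [r3c2∈{1}] r3c2 is down to just 1, so r3c2=1.
Step 9. [r3c4∈{3}] nothing but 3 survives at r3c4 ⇒ r3c4=3.
Step 10. [r2c1∈{4}] only 4 remains possible at r2c1. So r2c1=4.

Answer: 1 2 3 4 / 4 3 2 1 / 2 1 4 3 / 3 4 1 2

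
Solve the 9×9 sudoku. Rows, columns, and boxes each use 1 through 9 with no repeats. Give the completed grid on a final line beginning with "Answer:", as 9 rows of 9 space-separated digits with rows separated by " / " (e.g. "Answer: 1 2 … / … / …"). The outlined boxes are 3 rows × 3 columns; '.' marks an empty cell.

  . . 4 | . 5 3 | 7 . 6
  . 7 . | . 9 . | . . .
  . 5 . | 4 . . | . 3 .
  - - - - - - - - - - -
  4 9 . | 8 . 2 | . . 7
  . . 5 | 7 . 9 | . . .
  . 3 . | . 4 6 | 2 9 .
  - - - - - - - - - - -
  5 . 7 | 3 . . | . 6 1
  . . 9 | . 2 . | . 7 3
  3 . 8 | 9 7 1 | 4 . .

Step 1. [r2c6∈{8}] only 8 remains possible at r2c6. So r2c6=8.
Step 2. [r6c3∈{1}] only 1 remains possible at r6c3, so r6c3=1.
Step 3. [r4c3∈{6}] r4c3 has the single candidate 6 ⇒ r4c3=6.
Step 4. [r3c3∈{2}] r3c3 has the single candidate 2 ⇒ r3c3=2.
Step 5. [r8c7∈{5,8}] 8 has one home in row 8: r8c7. So r8c7=8.
Step 6. [r8c4∈{5,6}] 6 has one home in box 8: r8c4 ⇒ r8c4=6.
Step 7. [r8c1∈{1}] r8c1 has the single candidate 1, so r8c1=1.
Step 8. [r3c9∈{8,9}] in col 9, 9 fits only at r3c9 ⇒ r3c9=9.
Step 9. [r3c7∈{1}] r3c7's peers cover all but 1, so r3c7=1.
Step 10. [r3c1∈{6,8}] r3c1 is the only open cell in row 3 admitting 8. So r3c1=8.
Step 11. [r6c9∈{5,8}] 8 has one home in row 6: r6c9 ⇒ r6c9=8.
Step 12. [r7c2∈{2,4}] row 7 places 2 nowhere but r7c2 ⇒ r7c2=2.
Step 13. [r2c7∈{5}] r2c7 has the single candidate 5, so r2c7=5.
Step 14. [r9c9∈{2,5}] 5 has one home in col 9: r9c9, so r9c9=5.
Step 15. [r2c9∈{2,4}] across col 9, 2 lands solely at r2c9. So r2c9=2.
Step 16. [r4c7∈{3}] nothing but 3 survives at r4c7. So r4c7=3.
Step 17. [r4c5∈{1}] r4c5's peers cover all but 1, so r4c5=1.
Step 18. [r2c4∈{1}] r2c4's peers cover all but 1. So r2c4=1.
Step 19. [r7c6∈{4}] r7c6's peers cover all but 4 ⇒ r7c6=4.
Step 20. [r5c9∈{4}] r5c9 is down to just 4, so r5c9=4.
Step 21. [r7c5∈{8}] r7c5 has the single candidate 8, so r7c5=8.
Step 22. [r1c2∈{1}] r1c2 has the single candidate 1. So r1c2=1.
Step 23. [r6c1∈{7}] r6c1 is down to just 7 ⇒ r6c1=7.
Step 24. [r3c5∈{6}] r3c5 is down to just 6. So r3c5=6.
Step 25. [r5c2∈{8}] r5c2 is down to just 8, so r5c2=8.
Step 26. [r2c8∈{4}] r2c8 is down to just 4, so r2c8=4.
Step 27. [r5c5∈{3}] r5c5's peers cover all but 3 ⇒ r5c5=3.
Step 28. [r4c8∈{5}] only 5 remains possible at r4c8. So r4c8=5.
Step 29. [r9c2∈{6}] r9c2's peers cover all but 6, so r9c2=6.
Step 30. [r8c6∈{5}] nothing but 5 survives at r8c6. So r8c6=5.
Step 31. [r6c4∈{5}] only 5 remains possible at r6c4 ⇒ r6c4=5.
Step 32. [r1c4∈{2}] only 2 remains possible at r1c4, so r1c4=2.
Step 33. [r3c6∈{7}] r3c6 has the single candidate 7, so r3c6=7.
Step 34. [r8c2∈{4}] r8c2 has the single candidate 4, so r8c2=4.
Step 35. [r2c3∈{3}] r2c3 is down to just 3. So r2c3=3.
Step 36. [r5c1∈{2}] only 2 remains possible at r5c1 ⇒ r5c1=2.
Step 37. [r5c7∈{6}] only 6 remains possible at r5c7. So r5c7=6.
Step 38. [r7c7∈{9}] r7c7 is down to just 9. So r7c7=9.
Step 39. [r2c1∈{6}] only 6 remains possible at r2c1. So r2c1=6.
Step 40. [r1c8∈{8}] nothing but 8 survives at r1c8 ⇒ r1c8=8.
Step 41. [r9c8∈{2}] only 2 remains possible at r9c8, so r9c8=2.
Step 42. [r5c8∈{1}] r5c8's peers cover all but 1, so r5c8=1.
Step 43. [r1c1∈{9}] nothing but 9 survives at r1c1. So r1c1=9.

Answer: 9 1 4 2 5 3 7 8 6 / 6 7 3 1 9 8 5 4 2 / 8 5 2 4 6 7 1 3 9 / 4 9 6 8 1 2 3 5 7 / 2 8 5 7 3 9 6 1 4 / 7 3 1 5 4 6 2 9 8 / 5 2 7 3 8 4 9 6 1 / 1 4 9 6 2 5 8 7 3 / 3 6 8 9 7 1 4 2 5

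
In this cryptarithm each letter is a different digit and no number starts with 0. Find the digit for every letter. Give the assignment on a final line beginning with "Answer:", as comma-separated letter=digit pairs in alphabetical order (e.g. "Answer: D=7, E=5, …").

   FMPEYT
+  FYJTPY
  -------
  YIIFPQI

Step 1. [col 1: T + Y ≡ I (mod 10)] several values work for I in column 1 (T + Y ≡ I (mod 10), carry-in 0); try I=4. So I=4.
Step 2. [col 1: T + Y ≡ I (mod 10)] column 1 (T + Y ≡ I (mod 10), carry-in 0) doesn't pin T yet; pick T=3 and continue. So T=3.
Step 3. [col 1: T + Y ≡ I (mod 10)] column 1: given T=3, I=4, carry-in 0, and digits 3,4 already taken and all letters distinct, T+Y≡I (mod 10) forces Y=1 ⇒ Y=1.
Step 4. [col 2: Y + P ≡ Q (mod 10)] several values work for P in column 2 (Y + P ≡ Q (mod 10), carry-in 0); try P=9, so P=9.
Step 5. [col 2: Y + P ≡ Q (mod 10)] in column 2 we have Y+P≡Q with carry-in 0; given Y=1, P=9 and digits 1,3,4,9 already taken and all letters distinct, that pins Q to 0 ⇒ Q=0.
Step 6. [col 3: E + T ≡ P (mod 10)] column 3: given T=3, P=9, carry-in 1, and digits 0,1,3,4,9 already taken and all letters distinct, E+T≡P (mod 10) forces E=5, so E=5.
Step 7. [col 4: P + J ≡ F (mod 10)] no forcing yet in column 4 (carry-in 0); F=7 is free and consistent — try it. So F=7.
Step 8. [col 4: P + J ≡ F (mod 10)] column 4: given P=9, F=7, carry-in 0, and digits 0,1,3,4,5,7,9 already taken and all letters distinct, P+J≡F (mod 10) forces J=8. So J=8.
Step 9. [col 5: M + Y ≡ I (mod 10)] column 5: given Y=1, I=4, carry-in 1, and digits 0,1,3,4,5,7,8,9 already taken and all letters distinct, M+Y≡I (mod 10) forces M=2, so M=2.

Answer: E=5, F=7, I=4, J=8, M=2, P=9, Q=0, T=3, Y=1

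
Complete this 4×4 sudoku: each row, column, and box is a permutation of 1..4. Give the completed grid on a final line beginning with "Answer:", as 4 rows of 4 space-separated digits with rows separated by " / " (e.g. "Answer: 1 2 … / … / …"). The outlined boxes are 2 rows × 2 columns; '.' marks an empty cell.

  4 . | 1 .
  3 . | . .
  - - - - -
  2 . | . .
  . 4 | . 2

Step 1. [r3c4∈{1,3,4}] 1 has one home in col 4: r3c4, so r3c4=1.
Step 2. [r2c3∈{2,4}] r2c3 is the only open cell in col 3 admitting 2, so r2c3=2.
Step 3. [r3c3∈{3,4}] in row 3, 4 fits only at r3c3, so r3c3=4.
Step 4. [r2c4∈{4}] only 4 remains possible at r2c4 ⇒ r2c4=4.
Step 5. [r1c2∈{2}] nothing but 2 survives at r1c2, so r1c2=2.
Step 6. [r4c3∈{3}] r4c3's peers cover all but 3. So r4c3=3.
Step 7. [r2c2∈{1}] r2c2 has the single candidate 1. So r2c2=1.
Step 8. [r4c1∈{1}] only 1 remains possible at r4c1. So r4c1=1.
Step 9. [r1c4∈{3}] only 3 remains possible at r1c4. So r1c4=3.
Step 10. [r3c2∈{3}] r3c2 has the single candidate 3 ⇒ r3c2=3.

Answer: 4 2 1 3 / 3 1 2 4 / 2 3 4 1 / 1 4 3 2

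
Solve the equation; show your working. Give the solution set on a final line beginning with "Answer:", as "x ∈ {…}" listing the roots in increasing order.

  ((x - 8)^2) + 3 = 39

Step 1. [((x - 8)^2) + 3 = 39] peel the +3: subtract 3 from each side ⇒ sub: (x - 8)^2 = 36.
Step 2. [(x - 8)^2 = 36] 36 ≥ 0, LHS is (·)² — take ±√. So sqrt: x - 8 = 6 or -6.
Step 3. [x - 8 = 6 or -6] -8 is outermost — add 8 both sides ⇒ sub: x = 14 or 2.

Answer: x ∈ {2, 14}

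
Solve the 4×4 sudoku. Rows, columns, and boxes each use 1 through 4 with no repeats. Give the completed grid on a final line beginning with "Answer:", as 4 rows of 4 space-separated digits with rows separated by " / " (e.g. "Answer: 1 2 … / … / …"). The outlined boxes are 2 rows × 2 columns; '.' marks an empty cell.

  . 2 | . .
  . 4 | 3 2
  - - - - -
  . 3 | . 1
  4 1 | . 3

Step 1. [r3c3∈{2,4}] 4 has one home in row 3: r3c3. So r3c3=4.
Step 2. [r1c3∈{1}] r1c3's peers cover all but 1. So r1c3=1.
Step 3. [r1c4∈{4}] r1c4's peers cover all but 4 ⇒ r1c4=4.
Step 4. [r4c3∈{2}] only 2 remains possible at r4c3. So r4c3=2.
Step 5. [r3c1∈{2}] r3c1's peers cover all but 2, so r3c1=2.
Step 6. [r2c1∈{1}] r2c1 is down to just 1 ⇒ r2c1=1.
Step 7. [r1c1∈{3}] r1c1 has the single candidate 3, so r1c1=3.

Answer: 3 2 1 4 / 1 4 3 2 / 2 3 4 1 / 4 1 2 3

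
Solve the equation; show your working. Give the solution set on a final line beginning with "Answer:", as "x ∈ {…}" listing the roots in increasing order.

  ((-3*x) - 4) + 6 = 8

Step 1. [((-3*x) - 4) + 6 = 8] the outer +6 inverts by subtracting 6 ⇒ sub: (-3*x) - 4 = 2.
Step 2. [(-3*x) - 4 = 2] add 4: x sits inside (… - 4). So sub: -3*x = 6.
Step 3. [-3*x = 6] divide by the outer -3. So div: x = -2.

Answer: x ∈ {-2}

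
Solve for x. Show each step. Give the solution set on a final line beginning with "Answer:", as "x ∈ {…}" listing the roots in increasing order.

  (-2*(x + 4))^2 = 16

Step 1. [(-2*(x + 4))^2 = 16] √ both sides: 16 ≥ 0 gives two branches. So sqrt: -2*(x + 4) = 4 or -4.
Step 2. [-2*(x + 4) = 4 or -4] divide by the outer -2 ⇒ div: x + 4 = -2 or 2.
Step 3. [x + 4 = -2 or 2] subtract 4: x sits inside (… + 4) ⇒ sub: x = -6 or -2.

Answer: x ∈ {-6, -2}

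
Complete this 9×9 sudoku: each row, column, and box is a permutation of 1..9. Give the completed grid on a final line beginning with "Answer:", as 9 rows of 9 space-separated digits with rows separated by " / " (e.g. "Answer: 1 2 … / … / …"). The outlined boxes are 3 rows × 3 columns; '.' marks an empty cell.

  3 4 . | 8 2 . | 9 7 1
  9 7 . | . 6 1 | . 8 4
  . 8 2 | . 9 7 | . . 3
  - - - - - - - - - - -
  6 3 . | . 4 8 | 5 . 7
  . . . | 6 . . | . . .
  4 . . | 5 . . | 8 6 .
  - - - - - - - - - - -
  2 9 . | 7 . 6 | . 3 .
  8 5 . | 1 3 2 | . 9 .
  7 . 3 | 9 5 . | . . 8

Step 1. [r5c3∈{1,5,7,8,9}] 8 has one home in row 5: r5c3 ⇒ r5c3=8.
Step 2. [r5c7∈{1,2,3,4}] across col 7, 3 lands solely at r5c7. So r5c7=3.
Step 3. [r8c9∈{6}] nothing but 6 survives at r8c9, so r8c9=6.
Step 4. [r5c8∈{1,2,4}] row 5 places 4 nowhere but r5c8. So r5c8=4.
Step 5. [r4c8∈{1,2}] r4c8 is the only open cell in box 6 admitting 1, so r4c8=1.
Step 6. [r6c3∈{1,7,9}] r6c3 is the only open cell in col 3 admitting 7 ⇒ r6c3=7.
Step 7. [r7c3∈{1,4}] across col 3, 1 lands solely at r7c3. So r7c3=1.
Step 8. [r3c1∈{1,5}] in row 3, 1 fits only at r3c1, so r3c1=1.
Step 9. [r7c7∈{4}] r7c7's peers cover all but 4 ⇒ r7c7=4.
Step 10. [r6c5∈{1}] nothing but 1 survives at r6c5, so r6c5=1.
Step 11. [r5c6∈{9}] r5c6's peers cover all but 9 ⇒ r5c6=9.
Step 12. [r6c2∈{2}] r6c2 has the single candidate 2 ⇒ r6c2=2.
Step 13. [r9c7∈{1,2}] in row 9, 1 fits only at r9c7 ⇒ r9c7=1.
Step 14. [r2c3∈{5}] r2c3's peers cover all but 5. So r2c3=5.
Step 15. [r4c4∈{2}] r4c4's peers cover all but 2 ⇒ r4c4=2.
Step 16. [r5c2∈{1}] r5c2's peers cover all but 1. So r5c2=1.
Step 17. [r9c6∈{4}] only 4 remains possible at r9c6 ⇒ r9c6=4.
Step 18. [r1c3∈{6}] r1c3 has the single candidate 6. So r1c3=6.
Step 19. [r2c7∈{2}] r2c7 has the single candidate 2, so r2c7=2.
Step 20. [r9c8∈{2}] r9c8 has the single candidate 2 ⇒ r9c8=2.
Step 21. [r3c4∈{4}] r3c4 is down to just 4. So r3c4=4.
Step 22. [r9c2∈{6}] r9c2 has the single candidate 6, so r9c2=6.
Step 23. [r3c8∈{5}] only 5 remains possible at r3c8, so r3c8=5.
Step 24. [r7c9∈{5}] only 5 remains possible at r7c9 ⇒ r7c9=5.
Step 25. [r2c4∈{3}] r2c4 is down to just 3. So r2c4=3.
Step 26. [r4c3∈{9}] r4c3 has the single candidate 9 ⇒ r4c3=9.
Step 27. [r8c3∈{4}] r8c3 is down to just 4 ⇒ r8c3=4.
Step 28. [r8c7∈{7}] r8c7 is down to just 7. So r8c7=7.
Step 29. [r5c9∈{2}] only 2 remains possible at r5c9, so r5c9=2.
Step 30. [r6c6∈{3}] r6c6 has the single candidate 3. So r6c6=3.
Step 31. [r3c7∈{6}] nothing but 6 survives at r3c7, so r3c7=6.
Step 32. [r7c5∈{8}] nothing but 8 survives at r7c5. So r7c5=8.
Step 33. [r5c1∈{5}] r5c1 is down to just 5 ⇒ r5c1=5.
Step 34. [r6c9∈{9}] only 9 remains possible at r6c9. So r6c9=9.
Step 35. [r1c6∈{5}] r1c6's peers cover all but 5, so r1c6=5.
Step 36. [r5c5∈{7}] only 7 remains possible at r5c5 ⇒ r5c5=7.

Answer: 3 4 6 8 2 5 9 7 1 / 9 7 5 3 6 1 2 8 4 / 1 8 2 4 9 7 6 5 3 / 6 3 9 2 4 8 5 1 7 / 5 1 8 6 7 9 3 4 2 / 4 2 7 5 1 3 8 6 9 / 2 9 1 7 8 6 4 3 5 / 8 5 4 1 3 2 7 9 6 / 7 6 3 9 5 4 1 2 8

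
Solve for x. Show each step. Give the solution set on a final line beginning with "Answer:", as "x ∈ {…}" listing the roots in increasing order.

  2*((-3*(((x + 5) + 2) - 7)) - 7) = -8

Step 1. [2*((-3*(((x + 5) + 2) - 7)) - 7) = -8] leading coefficient 2: divide by 2, so div: (-3*(((x + 5) + 2) - 7)) - 7 = -4.
Step 2. [(-3*(((x + 5) + 2) - 7)) - 7 = -4] 7 comes off first (add 7) ⇒ sub: -3*(((x + 5) + 2) - 7) = 3.
Step 3. [-3*(((x + 5) + 2) - 7) = 3] -3·(inner) — divide through by -3 ⇒ div: ((x + 5) + 2) - 7 = -1.
Step 4. [((x + 5) + 2) - 7 = -1] peel the -7: add 7 from each side, so sub: (x + 5) + 2 = 6.
Step 5. [(x + 5) + 2 = 6] subtract 2: x sits inside (… + 2) ⇒ sub: x + 5 = 4.
Step 6. [x + 5 = 4] the outer +5 inverts by subtracting 5 ⇒ sub: x = -1.

Answer: x ∈ {-1}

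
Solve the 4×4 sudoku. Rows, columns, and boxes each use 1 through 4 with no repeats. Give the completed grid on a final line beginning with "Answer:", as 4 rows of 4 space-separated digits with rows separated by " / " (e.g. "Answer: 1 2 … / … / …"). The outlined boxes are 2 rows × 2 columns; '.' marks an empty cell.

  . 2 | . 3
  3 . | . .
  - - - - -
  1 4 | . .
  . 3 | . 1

Step 1. [r3c4∈{2}] r3c4's peers cover all but 2 ⇒ r3c4=2.
Step 2. [r2c3∈{1,2,4}] row 2 places 2 nowhere but r2c3 ⇒ r2c3=2.
Step 3. [r2c4∈{4}] r2c4 is down to just 4 ⇒ r2c4=4.
Step 4. [r1c3∈{1}] r1c3 is down to just 1, so r1c3=1.
Step 5. [r3c3∈{3}] r3c3's peers cover all but 3, so r3c3=3.
Step 6. [r1c1∈{4}] nothing but 4 survives at r1c1, so r1c1=4.
Step 7. [r4c1∈{2}] nothing but 2 survives at r4c1, so r4c1=2.
Step 8. [r4c3∈{4}] r4c3's peers cover all but 4. So r4c3=4.
Step 9. [r2c2∈{1}] only 1 remains possible at r2c2, so r2c2=1.

Answer: 4 2 1 3 / 3 1 2 4 / 1 4 3 2 / 2 3 4 1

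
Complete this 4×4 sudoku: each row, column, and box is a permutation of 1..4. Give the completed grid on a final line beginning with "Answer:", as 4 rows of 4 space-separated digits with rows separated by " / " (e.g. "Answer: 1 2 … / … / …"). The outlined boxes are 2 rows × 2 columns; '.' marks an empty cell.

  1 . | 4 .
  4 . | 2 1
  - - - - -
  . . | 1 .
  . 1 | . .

Step 1. [r3c2∈{2,3,4}] in col 2, 4 fits only at r3c2, so r3c2=4.
Step 2. [r1c4∈{3}] only 3 remains possible at r1c4. So r1c4=3.
Step 3. [r3c1∈{2,3}] r3c1 is the only open cell in row 3 admitting 3. So r3c1=3.
Step 4. [r3c4∈{2}] only 2 remains possible at r3c4. So r3c4=2.
Step 5. [r4c3∈{3}] r4c3 is down to just 3 ⇒ r4c3=3.
Step 6. [r2c2∈{3}] r2c2's peers cover all but 3. So r2c2=3.
Step 7. [r1c2∈{2}] only 2 remains possible at r1c2. So r1c2=2.
Step 8. [r4c4∈{4}] r4c4's peers cover all but 4, so r4c4=4.
Step 9. [r4c1∈{2}] r4c1 has the single candidate 2, so r4c1=2.

Answer: 1 2 4 3 / 4 3 2 1 / 3 4 1 2 / 2 1 3 4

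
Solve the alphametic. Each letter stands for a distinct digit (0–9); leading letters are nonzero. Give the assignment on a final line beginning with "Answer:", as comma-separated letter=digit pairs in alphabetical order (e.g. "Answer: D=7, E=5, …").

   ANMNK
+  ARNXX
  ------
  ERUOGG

Step 1. [E] the sum has 6 digits but both addends have 5; that extra leading digit E is the final carry, namely 1. So E=1.
Step 2. [col 1: K + X ≡ G (mod 10)] several values work for G in column 1 (K + X ≡ G (mod 10), carry-in 0); try G=0 ⇒ G=0.
Step 3. [col 1: K + X ≡ G (mod 10)] K=6 is one option consistent with column 1 (K + X ≡ G (mod 10), carry-in 0) — take it ⇒ K=6.
Step 4. [col 1: K + X ≡ G (mod 10)] from column 1 (K=6, G=0, carry-in 0, digits 0,1,6 already taken and all letters distinct): X must equal 4 ⇒ X=4.
Step 5. [col 2: N + X ≡ G (mod 10)] from column 2 (X=4, G=0, carry-in 1, digits 0,1,4,6 already taken and all letters distinct): N must equal 5, so N=5.
Step 6. [col 3: M + N ≡ O (mod 10)] O=9 is one option consistent with column 3 (M + N ≡ O (mod 10), carry-in 1) — take it, so O=9.
Step 7. [col 3: M + N ≡ O (mod 10)] in column 3 we have M+N≡O with carry-in 1; given N=5, O=9 and digits 0,1,4,5,6,9 already taken and all letters distinct, that pins M to 3, so M=3.
Step 8. [col 4: N + R ≡ U (mod 10)] U=2 is one option consistent with column 4 (N + R ≡ U (mod 10), carry-in 0) — take it ⇒ U=2.
Step 9. [col 4: N + R ≡ U (mod 10)] from column 4 (N=5, U=2, carry-in 0, digits 0,1,2,3,4,5,6,9 already taken and all letters distinct): R must equal 7 ⇒ R=7.
Step 10. [col 5: A + A ≡ R (mod 10)] column 5: given R=7, carry-in 1, and digits 0,1,2,3,4,5,6,7,9 already taken and all letters distinct, A+A≡R (mod 10) forces A=8, so A=8.

Answer: A=8, E=1, G=0, K=6, M=3, N=5, O=9, R=7, U=2, X=4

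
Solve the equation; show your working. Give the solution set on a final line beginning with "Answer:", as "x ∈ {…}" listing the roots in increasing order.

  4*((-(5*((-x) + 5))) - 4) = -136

Step 1. [4*((-(5*((-x) + 5))) - 4) = -136] divide by the outer 4 ⇒ div: (-(5*((-x) + 5))) - 4 = -34.
Step 2. [(-(5*((-x) + 5))) - 4 = -34] the outer -4 inverts by adding 4 ⇒ sub: -(5*((-x) + 5)) = -30.
Step 3. [-(5*((-x) + 5)) = -30] leading − — multiply by −1, so neg: 5*((-x) + 5) = 30.
Step 4. [5*((-x) + 5) = 30] 5 out front; divide by 5, so div: (-x) + 5 = 6.
Step 5. [(-x) + 5 = 6] +5 is outermost — subtract 5 both sides, so sub: -x = 1.
Step 6. [-x = 1] flip signs both sides, so neg: x = -1.

Answer: x ∈ {-1}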